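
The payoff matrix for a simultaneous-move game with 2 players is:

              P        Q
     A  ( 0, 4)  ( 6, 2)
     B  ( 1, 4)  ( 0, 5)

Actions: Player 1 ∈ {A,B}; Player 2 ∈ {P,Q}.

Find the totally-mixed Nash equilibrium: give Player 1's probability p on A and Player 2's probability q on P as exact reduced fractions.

p=1/3, q=6/7

P1 indiff ⇒ q·0+(1-q)·6 = q·1+(1-q)·0 ⇒ q(-1) = (1-q)(-6) ⇒ q = 6/7
P2 indiff ⇒ p·4+(1-p)·4 = p·2+(1-p)·5 ⇒ p(2) = (1-p)(1) ⇒ p = 1/3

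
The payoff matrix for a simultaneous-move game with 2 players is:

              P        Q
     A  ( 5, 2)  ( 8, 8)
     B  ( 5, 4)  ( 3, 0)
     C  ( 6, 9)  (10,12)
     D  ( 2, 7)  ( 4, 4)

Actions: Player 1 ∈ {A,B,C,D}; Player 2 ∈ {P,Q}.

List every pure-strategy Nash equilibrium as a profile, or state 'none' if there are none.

(A,P): not NE [P1→C gives 6>5; P2→Q gives 8>2]
(A,Q): not NE [P1→C gives 10>8]
(B,P): not NE [P1→C gives 6>5]
(B,Q): not NE [P1→C gives 10>3; P2→P gives 4>0]
(C,P): not NE [P2→Q gives 12>9]
(C,Q): NE
(D,P): not NE [P1→C gives 6>2]
(D,Q): not NE [P1→C gives 10>4; P2→P gives 7>4]

PSNE = {(C,Q)}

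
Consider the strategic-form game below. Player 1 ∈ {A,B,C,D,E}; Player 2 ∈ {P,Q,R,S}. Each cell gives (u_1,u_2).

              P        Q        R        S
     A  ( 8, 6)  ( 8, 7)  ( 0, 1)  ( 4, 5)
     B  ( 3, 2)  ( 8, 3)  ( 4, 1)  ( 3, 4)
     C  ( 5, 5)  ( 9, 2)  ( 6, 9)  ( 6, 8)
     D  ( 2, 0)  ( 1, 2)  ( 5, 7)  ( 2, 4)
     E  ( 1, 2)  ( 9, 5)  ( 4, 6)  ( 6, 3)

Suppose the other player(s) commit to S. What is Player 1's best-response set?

u_1(A vs S) = 4
u_1(B vs S) = 3
u_1(C vs S) = 6
u_1(D vs S) = 2
u_1(E vs S) = 6
max payoff 6 at {C,E}

P1 best: {C,E}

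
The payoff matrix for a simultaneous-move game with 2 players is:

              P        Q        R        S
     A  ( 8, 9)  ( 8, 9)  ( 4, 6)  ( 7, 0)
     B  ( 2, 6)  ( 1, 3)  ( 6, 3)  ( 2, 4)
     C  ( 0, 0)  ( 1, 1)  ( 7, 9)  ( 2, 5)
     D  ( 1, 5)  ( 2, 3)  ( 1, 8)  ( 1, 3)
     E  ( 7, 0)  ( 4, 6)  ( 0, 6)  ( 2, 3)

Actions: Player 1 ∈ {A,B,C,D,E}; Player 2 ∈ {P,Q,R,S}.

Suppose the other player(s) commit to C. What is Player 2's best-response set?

u_2(P vs C) = 0
u_2(Q vs C) = 1
u_2(R vs C) = 9
u_2(S vs C) = 5
max payoff 9 at {R}

BR_2 = {R}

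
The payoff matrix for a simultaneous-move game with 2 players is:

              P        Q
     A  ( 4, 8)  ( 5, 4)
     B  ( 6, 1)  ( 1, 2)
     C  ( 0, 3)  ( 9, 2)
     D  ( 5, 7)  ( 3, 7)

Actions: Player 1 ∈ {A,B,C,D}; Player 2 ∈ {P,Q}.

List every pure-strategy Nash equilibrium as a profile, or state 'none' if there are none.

(A,P): not NE [P1→B gives 6>4]
(A,Q): not NE [P1→C gives 9>5; P2→P gives 8>4]
(B,P): not NE [P2→Q gives 2>1]
(B,Q): not NE [P1→C gives 9>1]
(C,P): not NE [P1→B gives 6>0]
(C,Q): not NE [P2→P gives 3>2]
(D,P): not NE [P1→B gives 6>5]
(D,Q): not NE [P1→C gives 9>3]

PSNE: ∅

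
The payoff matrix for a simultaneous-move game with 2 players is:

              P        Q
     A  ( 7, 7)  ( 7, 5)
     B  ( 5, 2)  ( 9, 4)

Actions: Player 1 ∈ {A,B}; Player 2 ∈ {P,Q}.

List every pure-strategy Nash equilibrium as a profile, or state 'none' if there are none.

(A,P): NE
(A,Q): not NE [P1→B gives 9>7; P2→P gives 7>5]
(B,P): not NE [P1→A gives 7>5; P2→Q gives 4>2]
(B,Q): NE

Nash profiles: (A,P), (B,Q)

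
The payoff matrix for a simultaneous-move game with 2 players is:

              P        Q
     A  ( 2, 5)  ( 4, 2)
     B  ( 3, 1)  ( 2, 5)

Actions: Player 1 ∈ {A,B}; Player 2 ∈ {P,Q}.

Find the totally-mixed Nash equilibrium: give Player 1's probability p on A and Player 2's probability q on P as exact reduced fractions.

P1 indiff ⇒ q·2+(1-q)·4 = q·3+(1-q)·2 ⇒ q(-1) = (1-q)(-2) ⇒ q = 2/3
P2 indiff ⇒ p·5+(1-p)·1 = p·2+(1-p)·5 ⇒ p(3) = (1-p)(4) ⇒ p = 4/7

(p,q) = (4/7, 2/3)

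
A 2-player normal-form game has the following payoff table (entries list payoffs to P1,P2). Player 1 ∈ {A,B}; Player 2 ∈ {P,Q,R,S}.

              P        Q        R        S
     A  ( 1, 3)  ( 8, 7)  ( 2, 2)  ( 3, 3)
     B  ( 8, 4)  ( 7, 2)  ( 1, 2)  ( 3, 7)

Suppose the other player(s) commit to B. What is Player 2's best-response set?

P2 best: {S}

u_2(P vs B) = 4
u_2(Q vs B) = 2
u_2(R vs B) = 2
u_2(S vs B) = 7
max payoff 7 at {S}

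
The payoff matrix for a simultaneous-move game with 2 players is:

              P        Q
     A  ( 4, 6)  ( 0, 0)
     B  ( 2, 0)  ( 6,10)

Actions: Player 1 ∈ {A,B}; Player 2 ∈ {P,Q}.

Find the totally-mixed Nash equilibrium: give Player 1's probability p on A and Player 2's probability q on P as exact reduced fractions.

P1 indiff ⇒ q·4+(1-q)·0 = q·2+(1-q)·6 ⇒ q(2) = (1-q)(6) ⇒ q = 3/4
P2 indiff ⇒ p·6+(1-p)·0 = p·0+(1-p)·10 ⇒ p(6) = (1-p)(10) ⇒ p = 5/8

p=5/8, q=3/4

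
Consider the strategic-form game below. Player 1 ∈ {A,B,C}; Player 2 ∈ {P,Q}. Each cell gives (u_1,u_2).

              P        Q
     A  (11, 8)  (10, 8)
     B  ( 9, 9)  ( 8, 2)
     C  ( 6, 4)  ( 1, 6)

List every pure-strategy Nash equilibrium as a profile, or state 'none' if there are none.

Nash profiles: (A,P), (A,Q)

(A,P): NE
(A,Q): NE
(B,P): not NE [P1→A gives 11>9]
(B,Q): not NE [P1→A gives 10>8; P2→P gives 9>2]
(C,P): not NE [P1→A gives 11>6; P2→Q gives 6>4]
(C,Q): not NE [P1→A gives 10>1]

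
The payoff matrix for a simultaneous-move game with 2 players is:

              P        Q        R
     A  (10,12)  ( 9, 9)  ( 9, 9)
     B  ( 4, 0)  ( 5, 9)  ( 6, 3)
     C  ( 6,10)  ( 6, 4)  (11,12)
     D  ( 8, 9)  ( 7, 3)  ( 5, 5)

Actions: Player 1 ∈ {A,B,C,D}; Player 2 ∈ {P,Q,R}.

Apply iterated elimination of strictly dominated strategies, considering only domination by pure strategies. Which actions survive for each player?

P1 drop B (A beats it: P:10>4 Q:9>5 R:9>6)
P1 drop D (A beats it: P:10>8 Q:9>7 R:9>5)
P2 drop Q (P beats it: A:12>9 C:10>4)
P1→{A,C} P2→{P,R}

IESDS → P1:{A,C} P2:{P,R}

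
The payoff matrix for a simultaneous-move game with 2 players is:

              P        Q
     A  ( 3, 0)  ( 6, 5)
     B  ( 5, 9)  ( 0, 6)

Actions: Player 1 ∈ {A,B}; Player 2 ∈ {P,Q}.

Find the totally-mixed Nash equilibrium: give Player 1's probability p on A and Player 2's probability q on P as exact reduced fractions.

P1 indiff ⇒ q·3+(1-q)·6 = q·5+(1-q)·0 ⇒ q(-2) = (1-q)(-6) ⇒ q = 3/4
P2 indiff ⇒ p·0+(1-p)·9 = p·5+(1-p)·6 ⇒ p(-5) = (1-p)(-3) ⇒ p = 3/8

P1 mixes 3/8 on A; P2 mixes 3/4 on P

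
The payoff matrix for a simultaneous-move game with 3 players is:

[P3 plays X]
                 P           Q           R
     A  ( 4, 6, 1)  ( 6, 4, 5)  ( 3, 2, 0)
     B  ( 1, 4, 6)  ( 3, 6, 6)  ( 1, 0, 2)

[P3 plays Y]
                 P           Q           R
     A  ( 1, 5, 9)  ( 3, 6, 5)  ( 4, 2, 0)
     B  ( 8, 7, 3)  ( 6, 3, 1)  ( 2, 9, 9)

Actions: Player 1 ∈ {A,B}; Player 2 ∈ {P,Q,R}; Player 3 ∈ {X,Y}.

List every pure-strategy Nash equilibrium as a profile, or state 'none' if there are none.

(A,P,X): not NE [P3→Y gives 9>1]
(A,P,Y): not NE [P1→B gives 8>1; P2→Q gives 6>5]
(A,Q,X): not NE [P2→P gives 6>4]
(A,Q,Y): not NE [P1→B gives 6>3]
(A,R,X): not NE [P2→P gives 6>2]
(A,R,Y): not NE [P2→Q gives 6>2]
(B,P,X): not NE [P1→A gives 4>1; P2→Q gives 6>4]
(B,P,Y): not NE [P2→R gives 9>7; P3→X gives 6>3]
(B,Q,X): not NE [P1→A gives 6>3]
(B,Q,Y): not NE [P2→R gives 9>3; P3→X gives 6>1]
(B,R,X): not NE [P1→A gives 3>1; P2→Q gives 6>0; P3→Y gives 9>2]
(B,R,Y): not NE [P1→A gives 4>2]

PSNE: ∅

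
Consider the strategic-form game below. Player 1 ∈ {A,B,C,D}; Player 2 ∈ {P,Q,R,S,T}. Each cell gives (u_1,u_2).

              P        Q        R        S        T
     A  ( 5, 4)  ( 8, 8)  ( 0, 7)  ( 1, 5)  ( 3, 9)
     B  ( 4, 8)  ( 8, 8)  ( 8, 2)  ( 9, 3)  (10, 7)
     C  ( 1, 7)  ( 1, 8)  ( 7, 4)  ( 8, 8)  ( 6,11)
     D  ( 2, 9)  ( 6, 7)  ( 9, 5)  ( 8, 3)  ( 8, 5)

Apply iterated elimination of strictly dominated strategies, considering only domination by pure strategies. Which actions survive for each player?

IESDS → P1:{A,B} P2:{P,Q,T}

P1 drop C (B beats it: P:4>1 Q:8>1 R:8>7 S:9>8 T:10>6)
P2 drop R (Q beats it: A:8>7 B:8>2 D:7>5)
P1 drop D (B beats it: P:4>2 Q:8>6 S:9>8 T:10>8)
P2 drop S (Q beats it: A:8>5 B:8>3)
P1→{A,B} P2→{P,Q,T}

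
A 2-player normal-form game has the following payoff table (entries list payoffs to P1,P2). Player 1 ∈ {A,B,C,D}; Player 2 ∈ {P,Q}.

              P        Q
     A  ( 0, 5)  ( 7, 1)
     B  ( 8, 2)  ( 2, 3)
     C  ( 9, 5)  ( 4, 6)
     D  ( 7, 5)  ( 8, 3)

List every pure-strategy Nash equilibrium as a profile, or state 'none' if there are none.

(A,P): not NE [P1→C gives 9>0]
(A,Q): not NE [P1→D gives 8>7; P2→P gives 5>1]
(B,P): not NE [P1→C gives 9>8; P2→Q gives 3>2]
(B,Q): not NE [P1→D gives 8>2]
(C,P): not NE [P2→Q gives 6>5]
(C,Q): not NE [P1→D gives 8>4]
(D,P): not NE [P1→C gives 9>7]
(D,Q): not NE [P2→P gives 5>3]

PSNE: ∅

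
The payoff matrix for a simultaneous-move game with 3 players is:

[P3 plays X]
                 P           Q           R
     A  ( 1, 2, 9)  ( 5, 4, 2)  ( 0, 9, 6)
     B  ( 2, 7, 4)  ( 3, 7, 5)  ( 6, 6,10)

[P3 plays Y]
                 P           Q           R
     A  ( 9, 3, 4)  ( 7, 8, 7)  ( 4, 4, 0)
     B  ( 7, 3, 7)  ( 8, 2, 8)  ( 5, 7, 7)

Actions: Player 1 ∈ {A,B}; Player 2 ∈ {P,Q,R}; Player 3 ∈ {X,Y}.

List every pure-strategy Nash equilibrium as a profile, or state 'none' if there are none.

(A,P,X): not NE [P1→B gives 2>1; P2→R gives 9>2]
(A,P,Y): not NE [P2→Q gives 8>3; P3→X gives 9>4]
(A,Q,X): not NE [P2→R gives 9>4; P3→Y gives 7>2]
(A,Q,Y): not NE [P1→B gives 8>7]
(A,R,X): not NE [P1→B gives 6>0]
(A,R,Y): not NE [P1→B gives 5>4; P2→Q gives 8>4; P3→X gives 6>0]
(B,P,X): not NE [P3→Y gives 7>4]
(B,P,Y): not NE [P1→A gives 9>7; P2→R gives 7>3]
(B,Q,X): not NE [P1→A gives 5>3; P3→Y gives 8>5]
(B,Q,Y): not NE [P2→R gives 7>2]
(B,R,X): not NE [P2→Q gives 7>6]
(B,R,Y): not NE [P3→X gives 10>7]

Equilibria: none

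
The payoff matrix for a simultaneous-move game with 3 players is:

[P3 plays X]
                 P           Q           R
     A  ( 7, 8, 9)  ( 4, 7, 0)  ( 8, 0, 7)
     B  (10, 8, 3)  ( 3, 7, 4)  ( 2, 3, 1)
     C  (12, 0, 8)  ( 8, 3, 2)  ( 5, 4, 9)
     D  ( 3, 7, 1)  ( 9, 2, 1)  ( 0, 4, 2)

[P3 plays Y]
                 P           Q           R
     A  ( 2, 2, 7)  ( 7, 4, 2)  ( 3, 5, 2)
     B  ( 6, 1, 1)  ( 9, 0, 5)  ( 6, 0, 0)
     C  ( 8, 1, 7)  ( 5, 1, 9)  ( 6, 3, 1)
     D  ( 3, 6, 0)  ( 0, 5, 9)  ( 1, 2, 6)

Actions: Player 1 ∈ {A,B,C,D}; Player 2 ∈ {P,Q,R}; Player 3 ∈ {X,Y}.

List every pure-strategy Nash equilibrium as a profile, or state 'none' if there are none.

(A,P,X): not NE [P1→C gives 12>7]
(A,P,Y): not NE [P1→C gives 8>2; P2→R gives 5>2; P3→X gives 9>7]
(A,Q,X): not NE [P1→D gives 9>4; P2→P gives 8>7; P3→Y gives 2>0]
(A,Q,Y): not NE [P1→B gives 9>7; P2→R gives 5>4]
(A,R,X): not NE [P2→P gives 8>0]
(A,R,Y): not NE [P1→C gives 6>3; P3→X gives 7>2]
(B,P,X): not NE [P1→C gives 12>10]
(B,P,Y): not NE [P1→C gives 8>6; P3→X gives 3>1]
(B,Q,X): not NE [P1→D gives 9>3; P2→P gives 8>7; P3→Y gives 5>4]
(B,Q,Y): not NE [P2→P gives 1>0]
(B,R,X): not NE [P1→A gives 8>2; P2→P gives 8>3]
(B,R,Y): not NE [P2→P gives 1>0; P3→X gives 1>0]
(C,P,X): not NE [P2→R gives 4>0]
(C,P,Y): not NE [P2→R gives 3>1; P3→X gives 8>7]
(C,Q,X): not NE [P1→D gives 9>8; P2→R gives 4>3; P3→Y gives 9>2]
(C,Q,Y): not NE [P1→B gives 9>5; P2→R gives 3>1]
(C,R,X): not NE [P1→A gives 8>5]
(C,R,Y): not NE [P3→X gives 9>1]
(D,P,X): not NE [P1→C gives 12>3]
(D,P,Y): not NE [P1→C gives 8>3; P3→X gives 1>0]
(D,Q,X): not NE [P2→P gives 7>2; P3→Y gives 9>1]
(D,Q,Y): not NE [P1→B gives 9>0; P2→P gives 6>5]
(D,R,X): not NE [P1→A gives 8>0; P2→P gives 7>4; P3→Y gives 6>2]
(D,R,Y): not NE [P1→C gives 6>1; P2→P gives 6>2]

PSNE: ∅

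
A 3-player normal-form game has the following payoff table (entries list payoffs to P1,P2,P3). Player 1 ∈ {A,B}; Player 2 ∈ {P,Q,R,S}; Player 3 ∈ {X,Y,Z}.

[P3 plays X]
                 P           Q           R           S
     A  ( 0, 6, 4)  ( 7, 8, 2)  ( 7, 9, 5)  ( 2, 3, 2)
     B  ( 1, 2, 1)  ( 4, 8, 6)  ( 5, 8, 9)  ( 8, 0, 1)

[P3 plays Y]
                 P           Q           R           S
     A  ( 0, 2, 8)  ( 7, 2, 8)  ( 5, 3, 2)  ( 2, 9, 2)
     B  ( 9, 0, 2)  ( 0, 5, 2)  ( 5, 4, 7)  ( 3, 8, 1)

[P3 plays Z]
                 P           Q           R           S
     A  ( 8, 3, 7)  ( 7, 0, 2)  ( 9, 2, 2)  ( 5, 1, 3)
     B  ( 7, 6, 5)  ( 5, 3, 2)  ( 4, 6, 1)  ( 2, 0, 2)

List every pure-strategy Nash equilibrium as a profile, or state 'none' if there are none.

NE set: (A,R,X)

(A,P,X): not NE [P1→B gives 1>0; P2→R gives 9>6; P3→Y gives 8>4]
(A,P,Y): not NE [P1→B gives 9>0; P2→S gives 9>2]
(A,P,Z): not NE [P3→Y gives 8>7]
(A,Q,X): not NE [P2→R gives 9>8; P3→Y gives 8>2]
(A,Q,Y): not NE [P2→S gives 9>2]
(A,Q,Z): not NE [P2→P gives 3>0; P3→Y gives 8>2]
(A,R,X): NE
(A,R,Y): not NE [P2→S gives 9>3; P3→X gives 5>2]
(A,R,Z): not NE [P2→P gives 3>2; P3→X gives 5>2]
(A,S,X): not NE [P1→B gives 8>2; P2→R gives 9>3; P3→Z gives 3>2]
(A,S,Y): not NE [P1→B gives 3>2; P3→Z gives 3>2]
(A,S,Z): not NE [P2→P gives 3>1]
(B,P,X): not NE [P2→R gives 8>2; P3→Z gives 5>1]
(B,P,Y): not NE [P2→S gives 8>0; P3→Z gives 5>2]
(B,P,Z): not NE [P1→A gives 8>7]
(B,Q,X): not NE [P1→A gives 7>4]
(B,Q,Y): not NE [P1→A gives 7>0; P2→S gives 8>5; P3→X gives 6>2]
(B,Q,Z): not NE [P1→A gives 7>5; P2→R gives 6>3; P3→X gives 6>2]
(B,R,X): not NE [P1→A gives 7>5]
(B,R,Y): not NE [P2→S gives 8>4; P3→X gives 9>7]
(B,R,Z): not NE [P1→A gives 9>4; P3→X gives 9>1]
(B,S,X): not NE [P2→R gives 8>0; P3→Z gives 2>1]
(B,S,Y): not NE [P3→Z gives 2>1]
(B,S,Z): not NE [P1→A gives 5>2; P2→R gives 6>0]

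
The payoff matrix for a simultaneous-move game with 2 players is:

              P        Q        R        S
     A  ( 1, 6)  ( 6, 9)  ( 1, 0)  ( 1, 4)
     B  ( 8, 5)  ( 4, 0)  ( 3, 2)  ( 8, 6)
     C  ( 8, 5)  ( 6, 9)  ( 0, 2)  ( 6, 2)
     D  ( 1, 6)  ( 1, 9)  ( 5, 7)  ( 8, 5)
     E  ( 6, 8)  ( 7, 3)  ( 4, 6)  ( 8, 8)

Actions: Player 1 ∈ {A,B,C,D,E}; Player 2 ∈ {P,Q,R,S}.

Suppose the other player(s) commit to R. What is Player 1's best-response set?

u_1(A vs R) = 1
u_1(B vs R) = 3
u_1(C vs R) = 0
u_1(D vs R) = 5
u_1(E vs R) = 4
max payoff 5 at {D}

BR_1 = {D}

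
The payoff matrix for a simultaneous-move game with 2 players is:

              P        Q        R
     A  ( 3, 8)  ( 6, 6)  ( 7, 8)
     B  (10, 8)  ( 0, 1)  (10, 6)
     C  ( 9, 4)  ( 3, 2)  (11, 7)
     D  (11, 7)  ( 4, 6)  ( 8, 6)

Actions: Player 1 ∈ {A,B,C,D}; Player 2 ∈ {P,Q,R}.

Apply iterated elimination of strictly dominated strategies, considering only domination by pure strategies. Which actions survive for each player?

P2 drop Q (P beats it: A:8>6 B:8>1 C:4>2 D:7>6)
P1 drop A (B beats it: P:10>3 R:10>7)
P1→{B,C,D} P2→{P,R}

Survivors P1:{B,C,D} P2:{P,R}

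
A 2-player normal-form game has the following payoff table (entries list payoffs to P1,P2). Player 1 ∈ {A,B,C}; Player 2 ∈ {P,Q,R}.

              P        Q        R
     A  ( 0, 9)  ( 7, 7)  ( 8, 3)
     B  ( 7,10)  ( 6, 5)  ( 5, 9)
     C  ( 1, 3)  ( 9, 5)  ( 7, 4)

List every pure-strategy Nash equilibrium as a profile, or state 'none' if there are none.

(A,P): not NE [P1→B gives 7>0]
(A,Q): not NE [P1→C gives 9>7; P2→P gives 9>7]
(A,R): not NE [P2→P gives 9>3]
(B,P): NE
(B,Q): not NE [P1→C gives 9>6; P2→P gives 10>5]
(B,R): not NE [P1→A gives 8>5; P2→P gives 10>9]
(C,P): not NE [P1→B gives 7>1; P2→Q gives 5>3]
(C,Q): NE
(C,R): not NE [P1→A gives 8>7; P2→Q gives 5>4]

PSNE = {(B,P), (C,Q)}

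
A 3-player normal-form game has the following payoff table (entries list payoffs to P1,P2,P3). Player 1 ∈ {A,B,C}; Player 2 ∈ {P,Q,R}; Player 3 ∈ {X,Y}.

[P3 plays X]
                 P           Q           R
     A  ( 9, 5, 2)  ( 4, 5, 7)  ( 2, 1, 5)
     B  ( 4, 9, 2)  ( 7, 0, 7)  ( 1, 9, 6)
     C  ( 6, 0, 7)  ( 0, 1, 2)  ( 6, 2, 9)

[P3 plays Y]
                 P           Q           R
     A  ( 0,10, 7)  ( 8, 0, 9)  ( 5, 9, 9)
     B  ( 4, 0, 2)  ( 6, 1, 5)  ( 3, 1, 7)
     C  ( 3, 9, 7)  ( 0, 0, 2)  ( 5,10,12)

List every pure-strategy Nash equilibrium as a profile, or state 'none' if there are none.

PSNE = {(C,R,Y)}

(A,P,X): not NE [P3→Y gives 7>2]
(A,P,Y): not NE [P1→B gives 4>0]
(A,Q,X): not NE [P1→B gives 7>4; P3→Y gives 9>7]
(A,Q,Y): not NE [P2→P gives 10>0]
(A,R,X): not NE [P1→C gives 6>2; P2→Q gives 5>1; P3→Y gives 9>5]
(A,R,Y): not NE [P2→P gives 10>9]
(B,P,X): not NE [P1→A gives 9>4]
(B,P,Y): not NE [P2→R gives 1>0]
(B,Q,X): not NE [P2→R gives 9>0]
(B,Q,Y): not NE [P1→A gives 8>6; P3→X gives 7>5]
(B,R,X): not NE [P1→C gives 6>1; P3→Y gives 7>6]
(B,R,Y): not NE [P1→C gives 5>3]
(C,P,X): not NE [P1→A gives 9>6; P2→R gives 2>0]
(C,P,Y): not NE [P1→B gives 4>3; P2→R gives 10>9]
(C,Q,X): not NE [P1→B gives 7>0; P2→R gives 2>1]
(C,Q,Y): not NE [P1→A gives 8>0; P2→R gives 10>0]
(C,R,X): not NE [P3→Y gives 12>9]
(C,R,Y): NE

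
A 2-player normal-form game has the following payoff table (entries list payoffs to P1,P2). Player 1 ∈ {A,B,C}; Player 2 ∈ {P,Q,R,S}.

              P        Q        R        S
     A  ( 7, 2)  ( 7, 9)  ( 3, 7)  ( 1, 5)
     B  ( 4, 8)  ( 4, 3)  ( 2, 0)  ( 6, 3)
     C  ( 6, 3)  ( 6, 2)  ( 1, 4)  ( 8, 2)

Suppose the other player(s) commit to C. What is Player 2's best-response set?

P2 best: {R}

u_2(P vs C) = 3
u_2(Q vs C) = 2
u_2(R vs C) = 4
u_2(S vs C) = 2
max payoff 4 at {R}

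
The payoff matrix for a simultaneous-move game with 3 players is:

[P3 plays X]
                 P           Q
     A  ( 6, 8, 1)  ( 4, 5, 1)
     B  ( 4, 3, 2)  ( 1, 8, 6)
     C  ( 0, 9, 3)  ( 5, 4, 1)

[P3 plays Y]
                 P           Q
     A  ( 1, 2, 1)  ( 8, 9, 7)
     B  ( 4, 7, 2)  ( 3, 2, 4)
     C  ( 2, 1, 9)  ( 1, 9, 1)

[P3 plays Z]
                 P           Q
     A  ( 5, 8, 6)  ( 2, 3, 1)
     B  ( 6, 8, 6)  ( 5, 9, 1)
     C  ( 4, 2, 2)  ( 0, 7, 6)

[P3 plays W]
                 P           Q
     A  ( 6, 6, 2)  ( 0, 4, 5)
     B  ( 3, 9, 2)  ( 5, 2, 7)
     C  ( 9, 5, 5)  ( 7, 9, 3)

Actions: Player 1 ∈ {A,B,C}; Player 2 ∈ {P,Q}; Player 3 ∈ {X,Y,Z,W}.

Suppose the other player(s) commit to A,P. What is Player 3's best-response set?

argmax u_3 = {Z}

u_3(X vs A,P) = 1
u_3(Y vs A,P) = 1
u_3(Z vs A,P) = 6
u_3(W vs A,P) = 2
max payoff 6 at {Z}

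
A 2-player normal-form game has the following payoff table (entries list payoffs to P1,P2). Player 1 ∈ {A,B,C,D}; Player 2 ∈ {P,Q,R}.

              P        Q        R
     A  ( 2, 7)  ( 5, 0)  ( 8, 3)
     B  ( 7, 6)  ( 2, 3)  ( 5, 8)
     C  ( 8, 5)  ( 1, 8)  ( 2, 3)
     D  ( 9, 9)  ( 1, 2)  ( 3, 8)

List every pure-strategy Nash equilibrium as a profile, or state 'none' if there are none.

Nash profiles: (D,P)

(A,P): not NE [P1→D gives 9>2]
(A,Q): not NE [P2→P gives 7>0]
(A,R): not NE [P2→P gives 7>3]
(B,P): not NE [P1→D gives 9>7; P2→R gives 8>6]
(B,Q): not NE [P1→A gives 5>2; P2→R gives 8>3]
(B,R): not NE [P1→A gives 8>5]
(C,P): not NE [P1→D gives 9>8; P2→Q gives 8>5]
(C,Q): not NE [P1→A gives 5>1]
(C,R): not NE [P1→A gives 8>2; P2→Q gives 8>3]
(D,P): NE
(D,Q): not NE [P1→A gives 5>1; P2→P gives 9>2]
(D,R): not NE [P1→A gives 8>3; P2→P gives 9>8]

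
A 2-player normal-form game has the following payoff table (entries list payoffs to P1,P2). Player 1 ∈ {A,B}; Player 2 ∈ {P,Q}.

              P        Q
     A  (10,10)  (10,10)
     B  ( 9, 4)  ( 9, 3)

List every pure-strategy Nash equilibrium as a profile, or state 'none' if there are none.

(A,P): NE
(A,Q): NE
(B,P): not NE [P1→A gives 10>9]
(B,Q): not NE [P1→A gives 10>9; P2→P gives 4>3]

Nash profiles: (A,P), (A,Q)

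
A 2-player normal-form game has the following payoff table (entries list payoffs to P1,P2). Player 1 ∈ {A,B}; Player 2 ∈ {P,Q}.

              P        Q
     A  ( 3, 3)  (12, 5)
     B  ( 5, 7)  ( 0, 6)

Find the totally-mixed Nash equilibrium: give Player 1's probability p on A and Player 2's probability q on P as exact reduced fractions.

p=1/3, q=6/7

P1 indiff ⇒ q·3+(1-q)·12 = q·5+(1-q)·0 ⇒ q(-2) = (1-q)(-12) ⇒ q = 6/7
P2 indiff ⇒ p·3+(1-p)·7 = p·5+(1-p)·6 ⇒ p(-2) = (1-p)(-1) ⇒ p = 1/3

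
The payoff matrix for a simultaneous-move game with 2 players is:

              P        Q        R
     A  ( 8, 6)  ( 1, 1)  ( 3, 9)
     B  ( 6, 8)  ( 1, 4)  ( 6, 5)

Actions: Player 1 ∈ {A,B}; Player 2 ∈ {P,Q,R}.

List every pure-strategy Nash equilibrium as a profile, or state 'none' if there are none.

(A,P): not NE [P2→R gives 9>6]
(A,Q): not NE [P2→R gives 9>1]
(A,R): not NE [P1→B gives 6>3]
(B,P): not NE [P1→A gives 8>6]
(B,Q): not NE [P2→P gives 8>4]
(B,R): not NE [P2→P gives 8>5]

No pure NE.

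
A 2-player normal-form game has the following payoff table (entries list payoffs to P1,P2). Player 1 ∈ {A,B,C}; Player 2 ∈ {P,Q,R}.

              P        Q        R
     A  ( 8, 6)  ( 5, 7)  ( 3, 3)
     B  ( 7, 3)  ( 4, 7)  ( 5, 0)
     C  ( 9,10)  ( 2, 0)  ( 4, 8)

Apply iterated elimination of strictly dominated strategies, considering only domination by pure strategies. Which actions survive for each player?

Remaining: P1:{A,C} P2:{P,Q}

P2 drop R (P beats it: A:6>3 B:3>0 C:10>8)
P1 drop B (A beats it: P:8>7 Q:5>4)
P1→{A,C} P2→{P,Q}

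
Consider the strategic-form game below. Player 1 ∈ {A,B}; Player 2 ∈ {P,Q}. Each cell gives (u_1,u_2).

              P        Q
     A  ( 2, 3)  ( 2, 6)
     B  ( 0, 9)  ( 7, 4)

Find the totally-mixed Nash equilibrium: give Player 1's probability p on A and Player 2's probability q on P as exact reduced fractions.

P1 indiff ⇒ q·2+(1-q)·2 = q·0+(1-q)·7 ⇒ q(2) = (1-q)(5) ⇒ q = 5/7
P2 indiff ⇒ p·3+(1-p)·9 = p·6+(1-p)·4 ⇒ p(-3) = (1-p)(-5) ⇒ p = 5/8

p=5/8, q=5/7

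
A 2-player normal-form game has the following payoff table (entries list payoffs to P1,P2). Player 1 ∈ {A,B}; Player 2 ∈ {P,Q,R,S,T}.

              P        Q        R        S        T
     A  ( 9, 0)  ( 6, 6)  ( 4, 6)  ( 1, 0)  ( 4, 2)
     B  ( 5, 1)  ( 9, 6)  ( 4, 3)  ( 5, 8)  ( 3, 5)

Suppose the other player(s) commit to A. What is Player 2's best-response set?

BR_2 = {Q,R}

u_2(P vs A) = 0
u_2(Q vs A) = 6
u_2(R vs A) = 6
u_2(S vs A) = 0
u_2(T vs A) = 2
max payoff 6 at {Q,R}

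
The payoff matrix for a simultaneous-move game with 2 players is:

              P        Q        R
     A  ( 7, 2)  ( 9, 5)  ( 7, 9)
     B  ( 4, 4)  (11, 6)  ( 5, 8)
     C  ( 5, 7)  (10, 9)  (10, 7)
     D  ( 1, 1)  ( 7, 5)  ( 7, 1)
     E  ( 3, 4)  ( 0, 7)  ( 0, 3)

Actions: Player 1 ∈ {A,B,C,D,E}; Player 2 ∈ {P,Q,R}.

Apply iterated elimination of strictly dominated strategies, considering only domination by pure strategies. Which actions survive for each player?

P1 drop D (C beats it: P:5>1 Q:10>7 R:10>7)
P1 drop E (A beats it: P:7>3 Q:9>0 R:7>0)
P2 drop P (Q beats it: A:5>2 B:6>4 C:9>7)
P1 drop A (C beats it: Q:10>9 R:10>7)
P1→{B,C} P2→{Q,R}

Survivors P1:{B,C} P2:{Q,R}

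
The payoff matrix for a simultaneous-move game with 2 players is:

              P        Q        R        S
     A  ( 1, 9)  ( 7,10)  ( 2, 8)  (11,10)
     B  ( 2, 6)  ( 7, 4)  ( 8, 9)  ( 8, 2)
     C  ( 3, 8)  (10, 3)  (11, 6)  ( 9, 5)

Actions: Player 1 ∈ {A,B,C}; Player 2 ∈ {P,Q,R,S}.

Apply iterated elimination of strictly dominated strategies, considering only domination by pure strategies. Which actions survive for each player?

Survivors P1:{A,C} P2:{P,Q,S}

P1 drop B (C beats it: P:3>2 Q:10>7 R:11>8 S:9>8)
P2 drop R (P beats it: A:9>8 C:8>6)
P1→{A,C} P2→{P,Q,S}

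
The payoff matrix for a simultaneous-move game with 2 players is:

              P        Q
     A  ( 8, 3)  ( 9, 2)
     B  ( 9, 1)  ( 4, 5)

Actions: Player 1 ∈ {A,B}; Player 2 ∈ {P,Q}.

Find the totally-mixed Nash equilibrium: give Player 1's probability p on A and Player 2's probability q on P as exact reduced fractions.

(p,q) = (4/5, 5/6)

P1 indiff ⇒ q·8+(1-q)·9 = q·9+(1-q)·4 ⇒ q(-1) = (1-q)(-5) ⇒ q = 5/6
P2 indiff ⇒ p·3+(1-p)·1 = p·2+(1-p)·5 ⇒ p(1) = (1-p)(4) ⇒ p = 4/5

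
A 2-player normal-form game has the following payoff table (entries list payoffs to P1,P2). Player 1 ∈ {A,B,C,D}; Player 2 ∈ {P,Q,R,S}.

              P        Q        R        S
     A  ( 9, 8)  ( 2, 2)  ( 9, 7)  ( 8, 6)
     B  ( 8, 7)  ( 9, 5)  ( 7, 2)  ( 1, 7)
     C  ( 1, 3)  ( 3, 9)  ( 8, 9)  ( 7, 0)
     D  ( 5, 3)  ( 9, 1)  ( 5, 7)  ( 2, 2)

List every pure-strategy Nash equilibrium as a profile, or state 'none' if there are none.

NE set: (A,P)

(A,P): NE
(A,Q): not NE [P1→D gives 9>2; P2→P gives 8>2]
(A,R): not NE [P2→P gives 8>7]
(A,S): not NE [P2→P gives 8>6]
(B,P): not NE [P1→A gives 9>8]
(B,Q): not NE [P2→S gives 7>5]
(B,R): not NE [P1→A gives 9>7; P2→S gives 7>2]
(B,S): not NE [P1→A gives 8>1]
(C,P): not NE [P1→A gives 9>1; P2→R gives 9>3]
(C,Q): not NE [P1→D gives 9>3]
(C,R): not NE [P1→A gives 9>8]
(C,S): not NE [P1→A gives 8>7; P2→R gives 9>0]
(D,P): not NE [P1→A gives 9>5; P2→R gives 7>3]
(D,Q): not NE [P2→R gives 7>1]
(D,R): not NE [P1→A gives 9>5]
(D,S): not NE [P1→A gives 8>2; P2→R gives 7>2]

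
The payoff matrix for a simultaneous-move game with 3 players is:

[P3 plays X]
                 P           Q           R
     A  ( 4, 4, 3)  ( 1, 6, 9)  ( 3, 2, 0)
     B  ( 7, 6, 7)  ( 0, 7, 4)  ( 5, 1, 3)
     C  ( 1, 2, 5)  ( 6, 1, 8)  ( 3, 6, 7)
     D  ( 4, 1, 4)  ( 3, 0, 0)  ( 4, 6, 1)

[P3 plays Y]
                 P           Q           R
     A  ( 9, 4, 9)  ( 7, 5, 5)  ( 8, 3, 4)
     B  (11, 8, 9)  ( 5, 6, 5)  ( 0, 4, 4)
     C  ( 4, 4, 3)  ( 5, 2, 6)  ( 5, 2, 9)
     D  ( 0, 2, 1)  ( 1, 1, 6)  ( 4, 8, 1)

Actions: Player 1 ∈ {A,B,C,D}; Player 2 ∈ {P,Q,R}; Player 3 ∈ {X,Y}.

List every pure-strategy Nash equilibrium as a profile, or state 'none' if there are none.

(A,P,X): not NE [P1→B gives 7>4; P2→Q gives 6>4; P3→Y gives 9>3]
(A,P,Y): not NE [P1→B gives 11>9; P2→Q gives 5>4]
(A,Q,X): not NE [P1→C gives 6>1]
(A,Q,Y): not NE [P3→X gives 9>5]
(A,R,X): not NE [P1→B gives 5>3; P2→Q gives 6>2; P3→Y gives 4>0]
(A,R,Y): not NE [P2→Q gives 5>3]
(B,P,X): not NE [P2→Q gives 7>6; P3→Y gives 9>7]
(B,P,Y): NE
(B,Q,X): not NE [P1→C gives 6>0; P3→Y gives 5>4]
(B,Q,Y): not NE [P1→A gives 7>5; P2→P gives 8>6]
(B,R,X): not NE [P2→Q gives 7>1; P3→Y gives 4>3]
(B,R,Y): not NE [P1→A gives 8>0; P2→P gives 8>4]
(C,P,X): not NE [P1→B gives 7>1; P2→R gives 6>2]
(C,P,Y): not NE [P1→B gives 11>4; P3→X gives 5>3]
(C,Q,X): not NE [P2→R gives 6>1]
(C,Q,Y): not NE [P1→A gives 7>5; P2→P gives 4>2; P3→X gives 8>6]
(C,R,X): not NE [P1→B gives 5>3; P3→Y gives 9>7]
(C,R,Y): not NE [P1→A gives 8>5; P2→P gives 4>2]
(D,P,X): not NE [P1→B gives 7>4; P2→R gives 6>1]
(D,P,Y): not NE [P1→B gives 11>0; P2→R gives 8>2; P3→X gives 4>1]
(D,Q,X): not NE [P1→C gives 6>3; P2→R gives 6>0; P3→Y gives 6>0]
(D,Q,Y): not NE [P1→A gives 7>1; P2→R gives 8>1]
(D,R,X): not NE [P1→B gives 5>4]
(D,R,Y): not NE [P1→A gives 8>4]

NE set: (B,P,Y)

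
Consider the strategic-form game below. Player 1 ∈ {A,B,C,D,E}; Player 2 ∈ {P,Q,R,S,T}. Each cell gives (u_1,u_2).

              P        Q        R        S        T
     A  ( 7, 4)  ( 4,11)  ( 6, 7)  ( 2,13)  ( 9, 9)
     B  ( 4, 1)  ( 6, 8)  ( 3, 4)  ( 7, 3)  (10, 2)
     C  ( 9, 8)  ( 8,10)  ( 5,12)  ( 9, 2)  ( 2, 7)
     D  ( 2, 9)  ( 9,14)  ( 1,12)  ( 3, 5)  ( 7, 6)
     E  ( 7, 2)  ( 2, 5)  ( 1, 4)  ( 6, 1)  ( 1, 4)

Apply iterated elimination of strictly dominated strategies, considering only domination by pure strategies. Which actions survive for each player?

Remaining: P1:{A,C,D} P2:{Q,R,S}

P1 drop E (C beats it: P:9>7 Q:8>2 R:5>1 S:9>6 T:2>1)
P2 drop P (Q beats it: A:11>4 B:8>1 C:10>8 D:14>9)
P2 drop T (Q beats it: A:11>9 B:8>2 C:10>7 D:14>6)
P1 drop B (C beats it: Q:8>6 R:5>3 S:9>7)
P1→{A,C,D} P2→{Q,R,S}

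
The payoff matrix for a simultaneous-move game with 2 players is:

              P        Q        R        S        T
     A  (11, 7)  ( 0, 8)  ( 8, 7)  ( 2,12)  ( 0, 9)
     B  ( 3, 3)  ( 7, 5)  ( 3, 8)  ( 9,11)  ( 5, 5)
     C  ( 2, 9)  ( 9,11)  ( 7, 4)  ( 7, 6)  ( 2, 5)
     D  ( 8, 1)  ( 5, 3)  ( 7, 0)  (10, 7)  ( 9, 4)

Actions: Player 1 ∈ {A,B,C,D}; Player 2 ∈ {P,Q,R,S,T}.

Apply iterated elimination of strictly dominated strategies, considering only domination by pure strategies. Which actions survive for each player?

P2 drop P (Q beats it: A:8>7 B:5>3 C:11>9 D:3>1)
P2 drop R (S beats it: A:12>7 B:11>8 C:6>4 D:7>0)
P1 drop A (B beats it: Q:7>0 S:9>2 T:5>0)
P2 drop T (S beats it: B:11>5 C:6>5 D:7>4)
P1→{B,C,D} P2→{Q,S}

Survivors P1:{B,C,D} P2:{Q,S}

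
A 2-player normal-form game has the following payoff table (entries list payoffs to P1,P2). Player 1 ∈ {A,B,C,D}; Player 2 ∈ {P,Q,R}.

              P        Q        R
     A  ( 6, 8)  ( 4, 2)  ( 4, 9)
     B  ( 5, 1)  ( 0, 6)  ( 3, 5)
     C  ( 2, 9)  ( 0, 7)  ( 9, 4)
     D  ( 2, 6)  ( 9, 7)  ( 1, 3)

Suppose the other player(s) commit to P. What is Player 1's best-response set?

u_1(A vs P) = 6
u_1(B vs P) = 5
u_1(C vs P) = 2
u_1(D vs P) = 2
max payoff 6 at {A}

P1 best: {A}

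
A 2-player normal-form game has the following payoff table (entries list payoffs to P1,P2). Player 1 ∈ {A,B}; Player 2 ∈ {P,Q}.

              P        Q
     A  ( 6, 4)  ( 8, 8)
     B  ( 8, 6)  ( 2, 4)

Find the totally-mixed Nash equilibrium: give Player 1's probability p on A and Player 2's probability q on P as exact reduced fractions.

P1 indiff ⇒ q·6+(1-q)·8 = q·8+(1-q)·2 ⇒ q(-2) = (1-q)(-6) ⇒ q = 3/4
P2 indiff ⇒ p·4+(1-p)·6 = p·8+(1-p)·4 ⇒ p(-4) = (1-p)(-2) ⇒ p = 1/3

P1 mixes 1/3 on A; P2 mixes 3/4 on P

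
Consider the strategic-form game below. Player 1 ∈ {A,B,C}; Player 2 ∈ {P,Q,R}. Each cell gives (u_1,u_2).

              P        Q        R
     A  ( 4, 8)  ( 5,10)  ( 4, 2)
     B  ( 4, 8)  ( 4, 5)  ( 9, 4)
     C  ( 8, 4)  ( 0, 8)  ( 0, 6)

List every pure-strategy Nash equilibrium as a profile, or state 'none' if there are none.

(A,P): not NE [P1→C gives 8>4; P2→Q gives 10>8]
(A,Q): NE
(A,R): not NE [P1→B gives 9>4; P2→Q gives 10>2]
(B,P): not NE [P1→C gives 8>4]
(B,Q): not NE [P1→A gives 5>4; P2→P gives 8>5]
(B,R): not NE [P2→P gives 8>4]
(C,P): not NE [P2→Q gives 8>4]
(C,Q): not NE [P1→A gives 5>0]
(C,R): not NE [P1→B gives 9>0; P2→Q gives 8>6]

NE set: (A,Q)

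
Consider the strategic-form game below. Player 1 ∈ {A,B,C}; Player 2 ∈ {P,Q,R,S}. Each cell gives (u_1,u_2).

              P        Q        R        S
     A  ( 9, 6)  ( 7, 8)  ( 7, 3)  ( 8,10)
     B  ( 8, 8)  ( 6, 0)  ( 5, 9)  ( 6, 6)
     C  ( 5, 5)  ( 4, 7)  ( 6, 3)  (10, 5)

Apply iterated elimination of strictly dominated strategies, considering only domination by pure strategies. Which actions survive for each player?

P1 drop B (A beats it: P:9>8 Q:7>6 R:7>5 S:8>6)
P2 drop P (Q beats it: A:8>6 C:7>5)
P2 drop R (Q beats it: A:8>3 C:7>3)
P1→{A,C} P2→{Q,S}

IESDS → P1:{A,C} P2:{Q,S}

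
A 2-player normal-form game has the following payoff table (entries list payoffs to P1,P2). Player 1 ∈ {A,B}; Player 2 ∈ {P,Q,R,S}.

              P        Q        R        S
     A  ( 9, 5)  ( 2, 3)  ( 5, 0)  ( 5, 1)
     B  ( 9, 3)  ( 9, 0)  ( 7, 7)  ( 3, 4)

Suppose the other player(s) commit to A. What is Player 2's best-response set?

u_2(P vs A) = 5
u_2(Q vs A) = 3
u_2(R vs A) = 0
u_2(S vs A) = 1
max payoff 5 at {P}

BR_2 = {P}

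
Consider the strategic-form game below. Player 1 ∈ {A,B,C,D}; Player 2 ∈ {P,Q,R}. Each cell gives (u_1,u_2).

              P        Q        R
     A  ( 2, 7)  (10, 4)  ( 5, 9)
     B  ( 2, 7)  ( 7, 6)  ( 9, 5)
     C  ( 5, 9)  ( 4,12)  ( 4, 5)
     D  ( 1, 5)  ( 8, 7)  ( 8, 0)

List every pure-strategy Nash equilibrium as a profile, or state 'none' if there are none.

(A,P): not NE [P1→C gives 5>2; P2→R gives 9>7]
(A,Q): not NE [P2→R gives 9>4]
(A,R): not NE [P1→B gives 9>5]
(B,P): not NE [P1→C gives 5>2]
(B,Q): not NE [P1→A gives 10>7; P2→P gives 7>6]
(B,R): not NE [P2→P gives 7>5]
(C,P): not NE [P2→Q gives 12>9]
(C,Q): not NE [P1→A gives 10>4]
(C,R): not NE [P1→B gives 9>4; P2→Q gives 12>5]
(D,P): not NE [P1→C gives 5>1; P2→Q gives 7>5]
(D,Q): not NE [P1→A gives 10>8]
(D,R): not NE [P1→B gives 9>8; P2→Q gives 7>0]

Equilibria: none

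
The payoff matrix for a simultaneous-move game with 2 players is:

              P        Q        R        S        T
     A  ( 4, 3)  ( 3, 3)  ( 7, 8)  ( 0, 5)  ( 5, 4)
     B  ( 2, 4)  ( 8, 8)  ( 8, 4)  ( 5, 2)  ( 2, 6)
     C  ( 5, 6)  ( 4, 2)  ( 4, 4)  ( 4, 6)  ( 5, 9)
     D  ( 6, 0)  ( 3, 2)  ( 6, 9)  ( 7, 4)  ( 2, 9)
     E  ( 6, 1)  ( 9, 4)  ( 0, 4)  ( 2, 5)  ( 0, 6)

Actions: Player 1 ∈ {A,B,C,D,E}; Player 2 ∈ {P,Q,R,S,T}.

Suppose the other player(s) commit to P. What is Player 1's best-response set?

BR_1 = {D,E}

u_1(A vs P) = 4
u_1(B vs P) = 2
u_1(C vs P) = 5
u_1(D vs P) = 6
u_1(E vs P) = 6
max payoff 6 at {D,E}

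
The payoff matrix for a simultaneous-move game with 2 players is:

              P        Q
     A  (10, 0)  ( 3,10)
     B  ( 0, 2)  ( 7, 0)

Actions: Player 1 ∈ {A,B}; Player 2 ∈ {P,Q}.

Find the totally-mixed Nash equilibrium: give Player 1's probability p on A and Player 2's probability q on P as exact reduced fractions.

p=1/6, q=2/7

P1 indiff ⇒ q·10+(1-q)·3 = q·0+(1-q)·7 ⇒ q(10) = (1-q)(4) ⇒ q = 2/7
P2 indiff ⇒ p·0+(1-p)·2 = p·10+(1-p)·0 ⇒ p(-10) = (1-p)(-2) ⇒ p = 1/6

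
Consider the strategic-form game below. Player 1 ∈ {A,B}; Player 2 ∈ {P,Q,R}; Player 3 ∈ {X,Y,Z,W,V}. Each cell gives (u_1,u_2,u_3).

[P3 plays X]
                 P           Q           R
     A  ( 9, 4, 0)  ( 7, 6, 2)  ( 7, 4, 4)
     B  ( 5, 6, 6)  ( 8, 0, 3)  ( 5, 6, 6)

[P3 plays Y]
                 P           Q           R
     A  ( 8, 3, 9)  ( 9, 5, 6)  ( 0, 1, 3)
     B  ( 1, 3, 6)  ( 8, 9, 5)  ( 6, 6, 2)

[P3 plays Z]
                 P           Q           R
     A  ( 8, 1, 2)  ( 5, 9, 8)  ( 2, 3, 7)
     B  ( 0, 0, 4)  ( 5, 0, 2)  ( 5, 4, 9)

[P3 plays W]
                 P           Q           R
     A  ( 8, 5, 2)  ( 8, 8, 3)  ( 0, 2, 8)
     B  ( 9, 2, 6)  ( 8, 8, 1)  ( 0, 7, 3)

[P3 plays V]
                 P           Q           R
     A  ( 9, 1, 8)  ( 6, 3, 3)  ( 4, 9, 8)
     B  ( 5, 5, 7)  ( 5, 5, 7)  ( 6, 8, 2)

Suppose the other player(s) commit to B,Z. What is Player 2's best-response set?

u_2(P vs B,Z) = 0
u_2(Q vs B,Z) = 0
u_2(R vs B,Z) = 4
max payoff 4 at {R}

BR_2 = {R}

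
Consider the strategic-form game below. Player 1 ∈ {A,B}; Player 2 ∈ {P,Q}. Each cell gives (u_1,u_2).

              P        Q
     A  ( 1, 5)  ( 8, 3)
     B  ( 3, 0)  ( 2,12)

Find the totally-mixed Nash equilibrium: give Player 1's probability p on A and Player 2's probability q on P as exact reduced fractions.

(p,q) = (6/7, 3/4)

P1 indiff ⇒ q·1+(1-q)·8 = q·3+(1-q)·2 ⇒ q(-2) = (1-q)(-6) ⇒ q = 3/4
P2 indiff ⇒ p·5+(1-p)·0 = p·3+(1-p)·12 ⇒ p(2) = (1-p)(12) ⇒ p = 6/7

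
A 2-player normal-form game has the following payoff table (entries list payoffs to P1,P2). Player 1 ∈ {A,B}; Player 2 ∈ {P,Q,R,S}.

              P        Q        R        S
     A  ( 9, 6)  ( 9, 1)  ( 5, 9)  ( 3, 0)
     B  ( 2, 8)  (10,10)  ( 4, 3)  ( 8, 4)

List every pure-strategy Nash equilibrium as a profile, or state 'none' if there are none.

Nash profiles: (A,R), (B,Q)

(A,P): not NE [P2→R gives 9>6]
(A,Q): not NE [P1→B gives 10>9; P2→R gives 9>1]
(A,R): NE
(A,S): not NE [P1→B gives 8>3; P2→R gives 9>0]
(B,P): not NE [P1→A gives 9>2; P2→Q gives 10>8]
(B,Q): NE
(B,R): not NE [P1→A gives 5>4; P2→Q gives 10>3]
(B,S): not NE [P2→Q gives 10>4]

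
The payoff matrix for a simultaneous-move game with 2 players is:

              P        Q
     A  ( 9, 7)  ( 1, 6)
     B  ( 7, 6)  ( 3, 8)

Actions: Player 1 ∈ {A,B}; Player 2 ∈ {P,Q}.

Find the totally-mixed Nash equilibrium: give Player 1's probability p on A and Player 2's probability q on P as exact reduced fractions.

P1 indiff ⇒ q·9+(1-q)·1 = q·7+(1-q)·3 ⇒ q(2) = (1-q)(2) ⇒ q = 1/2
P2 indiff ⇒ p·7+(1-p)·6 = p·6+(1-p)·8 ⇒ p(1) = (1-p)(2) ⇒ p = 2/3

P1 mixes 2/3 on A; P2 mixes 1/2 on P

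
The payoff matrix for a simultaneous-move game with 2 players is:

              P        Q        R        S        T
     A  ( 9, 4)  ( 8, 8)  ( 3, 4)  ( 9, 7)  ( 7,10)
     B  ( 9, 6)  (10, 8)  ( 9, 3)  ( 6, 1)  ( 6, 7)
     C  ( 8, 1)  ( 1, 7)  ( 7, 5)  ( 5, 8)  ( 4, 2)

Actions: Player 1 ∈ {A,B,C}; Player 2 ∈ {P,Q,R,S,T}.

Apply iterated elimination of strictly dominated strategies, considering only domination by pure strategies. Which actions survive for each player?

Survivors P1:{A,B} P2:{Q,T}

P1 drop C (B beats it: P:9>8 Q:10>1 R:9>7 S:6>5 T:6>4)
P2 drop P (Q beats it: A:8>4 B:8>6)
P2 drop R (Q beats it: A:8>4 B:8>3)
P2 drop S (Q beats it: A:8>7 B:8>1)
P1→{A,B} P2→{Q,T}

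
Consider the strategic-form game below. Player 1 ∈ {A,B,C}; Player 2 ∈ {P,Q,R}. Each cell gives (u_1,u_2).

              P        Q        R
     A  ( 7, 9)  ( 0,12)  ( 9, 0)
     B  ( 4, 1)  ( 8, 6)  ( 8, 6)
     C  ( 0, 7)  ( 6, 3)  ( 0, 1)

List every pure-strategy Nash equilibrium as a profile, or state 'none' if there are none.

(A,P): not NE [P2→Q gives 12>9]
(A,Q): not NE [P1→B gives 8>0]
(A,R): not NE [P2→Q gives 12>0]
(B,P): not NE [P1→A gives 7>4; P2→R gives 6>1]
(B,Q): NE
(B,R): not NE [P1→A gives 9>8]
(C,P): not NE [P1→A gives 7>0]
(C,Q): not NE [P1→B gives 8>6; P2→P gives 7>3]
(C,R): not NE [P1→A gives 9>0; P2→P gives 7>1]

Nash profiles: (B,Q)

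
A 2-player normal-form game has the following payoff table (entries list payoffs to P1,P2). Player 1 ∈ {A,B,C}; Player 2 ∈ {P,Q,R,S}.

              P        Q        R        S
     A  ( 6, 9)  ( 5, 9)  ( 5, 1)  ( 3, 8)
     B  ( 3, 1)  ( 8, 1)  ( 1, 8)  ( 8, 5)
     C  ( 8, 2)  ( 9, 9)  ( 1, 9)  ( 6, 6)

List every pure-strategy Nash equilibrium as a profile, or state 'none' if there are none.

PSNE = {(C,Q)}

(A,P): not NE [P1→C gives 8>6]
(A,Q): not NE [P1→C gives 9>5]
(A,R): not NE [P2→Q gives 9>1]
(A,S): not NE [P1→B gives 8>3; P2→Q gives 9>8]
(B,P): not NE [P1→C gives 8>3; P2→R gives 8>1]
(B,Q): not NE [P1→C gives 9>8; P2→R gives 8>1]
(B,R): not NE [P1→A gives 5>1]
(B,S): not NE [P2→R gives 8>5]
(C,P): not NE [P2→R gives 9>2]
(C,Q): NE
(C,R): not NE [P1→A gives 5>1]
(C,S): not NE [P1→B gives 8>6; P2→R gives 9>6]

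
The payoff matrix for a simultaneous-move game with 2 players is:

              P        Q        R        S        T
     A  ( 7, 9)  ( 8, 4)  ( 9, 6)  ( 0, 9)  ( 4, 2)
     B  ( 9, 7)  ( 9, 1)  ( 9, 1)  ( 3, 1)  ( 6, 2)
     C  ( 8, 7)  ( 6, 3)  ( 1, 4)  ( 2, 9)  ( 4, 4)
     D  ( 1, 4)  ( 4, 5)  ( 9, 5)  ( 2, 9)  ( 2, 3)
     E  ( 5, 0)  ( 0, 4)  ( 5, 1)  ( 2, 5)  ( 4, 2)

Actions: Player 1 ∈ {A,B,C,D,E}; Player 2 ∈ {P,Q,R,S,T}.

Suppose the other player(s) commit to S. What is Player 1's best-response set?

u_1(A vs S) = 0
u_1(B vs S) = 3
u_1(C vs S) = 2
u_1(D vs S) = 2
u_1(E vs S) = 2
max payoff 3 at {B}

P1 best: {B}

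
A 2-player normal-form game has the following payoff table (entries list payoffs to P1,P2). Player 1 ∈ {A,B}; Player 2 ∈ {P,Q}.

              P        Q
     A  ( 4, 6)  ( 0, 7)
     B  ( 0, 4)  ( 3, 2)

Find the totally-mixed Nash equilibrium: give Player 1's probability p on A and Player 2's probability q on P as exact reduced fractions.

P1 indiff ⇒ q·4+(1-q)·0 = q·0+(1-q)·3 ⇒ q(4) = (1-q)(3) ⇒ q = 3/7
P2 indiff ⇒ p·6+(1-p)·4 = p·7+(1-p)·2 ⇒ p(-1) = (1-p)(-2) ⇒ p = 2/3

P1 mixes 2/3 on A; P2 mixes 3/7 on P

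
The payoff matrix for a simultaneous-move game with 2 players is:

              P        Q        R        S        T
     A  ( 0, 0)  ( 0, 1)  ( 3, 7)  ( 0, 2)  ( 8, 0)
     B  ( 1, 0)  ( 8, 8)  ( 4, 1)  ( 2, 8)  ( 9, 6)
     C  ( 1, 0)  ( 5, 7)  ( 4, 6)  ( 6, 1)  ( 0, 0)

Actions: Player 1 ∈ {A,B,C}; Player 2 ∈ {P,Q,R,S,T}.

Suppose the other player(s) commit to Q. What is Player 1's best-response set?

P1 best: {B}

u_1(A vs Q) = 0
u_1(B vs Q) = 8
u_1(C vs Q) = 5
max payoff 8 at {B}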